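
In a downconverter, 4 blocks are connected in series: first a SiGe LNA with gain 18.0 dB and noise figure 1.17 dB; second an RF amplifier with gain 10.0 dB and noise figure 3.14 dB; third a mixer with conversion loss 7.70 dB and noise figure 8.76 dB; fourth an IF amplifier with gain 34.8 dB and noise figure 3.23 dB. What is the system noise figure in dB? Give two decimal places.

Convert to linear (a loss of L dB is a gain of −L dB): F_i = 10^(NF_i/10), G_i = 10^(G_i,dB/10)
  Stage 1: F_1 = 10^(1.17/10) = 1.309, G_1 = 10^(18.0/10) = 63.10
  Stage 2: F_2 = 10^(3.14/10) = 2.061, G_2 = 10^(10.0/10) = 10.00
  Stage 3: F_3 = 10^(8.76/10) = 7.516, G_3 = 10^(−7.70/10) = 0.1698
  Stage 4: F_4 = 10^(3.23/10) = 2.104, G_4 = 10^(34.8/10) = 3020
Friis cascade:
  F = 1.309 + (2.061 − 1)/63.10 + (7.516 − 1)/631.0 + (2.104 − 1)/107.2 = 1.347
NF = 10 log₁₀(1.347) = 1.29 dB

1.29 dB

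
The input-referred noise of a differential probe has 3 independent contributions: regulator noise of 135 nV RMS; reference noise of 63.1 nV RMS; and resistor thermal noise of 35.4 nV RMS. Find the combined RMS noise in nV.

Uncorrelated sources add in power (mean-square): V_tot = √(ΣV_i²)
V_tot = √[(1.35×10⁻⁷)² + (6.31×10⁻⁸)² + (3.54×10⁻⁸)²] = 1.53×10⁻⁷ V = 153 nV

153 nV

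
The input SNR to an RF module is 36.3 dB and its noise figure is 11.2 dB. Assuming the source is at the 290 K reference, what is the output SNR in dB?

By definition F = SNR_in/SNR_out, so in dB: SNR_out = SNR_in − NF
SNR_out = 36.3 − 11.2 = 25.1 dB

25.1 dB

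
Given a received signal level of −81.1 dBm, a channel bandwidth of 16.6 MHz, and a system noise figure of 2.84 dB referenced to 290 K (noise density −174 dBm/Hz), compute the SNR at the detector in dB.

17.9 dB

Noise floor: N = −174 + 10 log₁₀(B) + NF
10 log₁₀(1.66×10⁷) = 72.2 dB
N = −174 + 72.2 + 2.84 = −98.96 dBm
SNR = P_sig − N = −81.1 − (−98.96) = 17.86 dB → 17.9 dB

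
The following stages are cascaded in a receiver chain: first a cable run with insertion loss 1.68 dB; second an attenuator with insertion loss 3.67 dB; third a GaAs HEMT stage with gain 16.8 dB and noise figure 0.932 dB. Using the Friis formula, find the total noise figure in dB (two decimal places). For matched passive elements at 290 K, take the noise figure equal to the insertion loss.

6.28 dB

Convert to linear (a loss of L dB is a gain of −L dB): F_i = 10^(NF_i/10), G_i = 10^(G_i,dB/10)
  Stage 1: F_1 = 10^(1.68/10) = 1.472, G_1 = 10^(−1.68/10) = 0.6792
  Stage 2: F_2 = 10^(3.67/10) = 2.328, G_2 = 10^(−3.67/10) = 0.4295
  Stage 3: F_3 = 10^(0.932/10) = 1.239, G_3 = 10^(16.8/10) = 47.86
Friis cascade:
  F = 1.472 + (2.328 − 1)/0.6792 + (1.239 − 1)/0.2917 = 4.248
NF = 10 log₁₀(4.248) = 6.28 dB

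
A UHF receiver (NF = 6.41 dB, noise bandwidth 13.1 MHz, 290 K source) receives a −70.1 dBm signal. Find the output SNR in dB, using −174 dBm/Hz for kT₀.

Noise floor: N = −174 + 10 log₁₀(B) + NF
10 log₁₀(1.31×10⁷) = 71.17 dB
N = −174 + 71.17 + 6.41 = −96.42 dBm
SNR = P_sig − N = −70.1 − (−96.42) = 26.32 dB → 26.3 dB

26.3 dB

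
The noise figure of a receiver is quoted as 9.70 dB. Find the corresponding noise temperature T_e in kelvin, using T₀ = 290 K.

F = 10^(9.70/10) = 9.33254
T_e = (F − 1)·T₀ = (9.33254 − 1) × 290 = 2416 K

2416 K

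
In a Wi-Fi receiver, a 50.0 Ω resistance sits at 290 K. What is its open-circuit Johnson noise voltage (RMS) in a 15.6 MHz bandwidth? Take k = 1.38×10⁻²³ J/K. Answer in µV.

V_n = √(4kTRB)
4kTRB = 4 × 1.38×10⁻²³ × 290 × 5.00×10¹ × 1.56×10⁷ = 1.25×10⁻¹¹ V²
V_n = √(1.25×10⁻¹¹) = 3.53×10⁻⁶ V = 3.53 µV

3.53 µV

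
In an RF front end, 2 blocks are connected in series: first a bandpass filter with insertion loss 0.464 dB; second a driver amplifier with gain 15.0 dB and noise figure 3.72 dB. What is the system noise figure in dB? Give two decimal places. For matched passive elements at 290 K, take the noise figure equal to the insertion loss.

Convert to linear (a loss of L dB is a gain of −L dB): F_i = 10^(NF_i/10), G_i = 10^(G_i,dB/10)
  Stage 1: F_1 = 10^(0.464/10) = 1.113, G_1 = 10^(−0.464/10) = 0.8987
  Stage 2: F_2 = 10^(3.72/10) = 2.355, G_2 = 10^(15.0/10) = 31.62
Friis cascade:
  F = 1.113 + (2.355 − 1)/0.8987 = 2.621
NF = 10 log₁₀(2.621) = 4.18 dB

4.18 dB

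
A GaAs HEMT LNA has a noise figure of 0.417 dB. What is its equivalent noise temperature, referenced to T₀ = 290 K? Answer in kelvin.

29.2 K

F = 10^(0.417/10) = 1.10078
T_e = (F − 1)·T₀ = (1.10078 − 1) × 290 = 29.2 K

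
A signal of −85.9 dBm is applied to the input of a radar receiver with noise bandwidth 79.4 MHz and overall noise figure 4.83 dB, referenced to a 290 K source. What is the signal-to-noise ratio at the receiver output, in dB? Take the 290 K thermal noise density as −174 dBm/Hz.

4.3 dB

Noise floor: N = −174 + 10 log₁₀(B) + NF
10 log₁₀(7.94×10⁷) = 79 dB
N = −174 + 79 + 4.83 = −90.17 dBm
SNR = P_sig − N = −85.9 − (−90.17) = 4.27 dB → 4.3 dB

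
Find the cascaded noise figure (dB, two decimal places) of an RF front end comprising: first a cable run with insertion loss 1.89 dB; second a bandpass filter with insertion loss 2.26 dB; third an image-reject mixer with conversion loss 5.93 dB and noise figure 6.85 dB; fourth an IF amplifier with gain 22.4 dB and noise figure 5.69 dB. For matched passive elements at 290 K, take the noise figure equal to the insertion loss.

Convert to linear (a loss of L dB is a gain of −L dB): F_i = 10^(NF_i/10), G_i = 10^(G_i,dB/10)
  Stage 1: F_1 = 10^(1.89/10) = 1.545, G_1 = 10^(−1.89/10) = 0.6471
  Stage 2: F_2 = 10^(2.26/10) = 1.683, G_2 = 10^(−2.26/10) = 0.5943
  Stage 3: F_3 = 10^(6.85/10) = 4.842, G_3 = 10^(−5.93/10) = 0.2553
  Stage 4: F_4 = 10^(5.69/10) = 3.707, G_4 = 10^(22.4/10) = 173.8
Friis cascade:
  F = 1.545 + (1.683 − 1)/0.6471 + (4.842 − 1)/0.3846 + (3.707 − 1)/0.09817 = 40.16
NF = 10 log₁₀(40.16) = 16.04 dB

16.04 dB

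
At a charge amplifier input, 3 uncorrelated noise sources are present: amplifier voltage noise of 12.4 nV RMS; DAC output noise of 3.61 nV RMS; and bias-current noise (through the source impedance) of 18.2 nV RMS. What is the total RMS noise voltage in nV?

Uncorrelated sources add in power (mean-square): V_tot = √(ΣV_i²)
V_tot = √[(1.24×10⁻⁸)² + (3.61×10⁻⁹)² + (1.82×10⁻⁸)²] = 2.23×10⁻⁸ V = 22.3 nV

22.3 nV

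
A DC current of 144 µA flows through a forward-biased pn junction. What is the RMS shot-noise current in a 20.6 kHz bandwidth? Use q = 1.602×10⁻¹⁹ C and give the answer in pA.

I_n = √(2qI·B)
2qI·B = 2 × 1.602×10⁻¹⁹ × 1.44×10⁻⁴ × 2.06×10⁴ = 9.50×10⁻¹⁹ A²
I_n = √(9.50×10⁻¹⁹) = 9.75×10⁻¹⁰ A = 975 pA

975 pA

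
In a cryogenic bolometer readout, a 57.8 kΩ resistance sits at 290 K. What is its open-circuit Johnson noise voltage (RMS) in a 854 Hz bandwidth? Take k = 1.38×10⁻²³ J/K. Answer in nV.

889 nV

V_n = √(4kTRB)
4kTRB = 4 × 1.38×10⁻²³ × 290 × 5.78×10⁴ × 8.54×10² = 7.90×10⁻¹³ V²
V_n = √(7.90×10⁻¹³) = 8.89×10⁻⁷ V = 889 nV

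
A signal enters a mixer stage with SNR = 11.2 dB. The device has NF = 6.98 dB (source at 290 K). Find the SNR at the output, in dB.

By definition F = SNR_in/SNR_out, so in dB: SNR_out = SNR_in − NF
SNR_out = 11.2 − 6.98 = 4.22 dB

4.22 dB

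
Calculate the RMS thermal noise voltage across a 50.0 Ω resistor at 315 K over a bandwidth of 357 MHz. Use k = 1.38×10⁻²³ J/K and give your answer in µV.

V_n = √(4kTRB)
4kTRB = 4 × 1.38×10⁻²³ × 315 × 5.00×10¹ × 3.57×10⁸ = 3.10×10⁻¹⁰ V²
V_n = √(3.10×10⁻¹⁰) = 1.76×10⁻⁵ V = 17.6 µV

17.6 µV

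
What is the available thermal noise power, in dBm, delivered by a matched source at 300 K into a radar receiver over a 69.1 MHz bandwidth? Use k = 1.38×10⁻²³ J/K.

−95.4 dBm

P_n = kTB = 1.38×10⁻²³ × 300 × 6.91×10⁷ = 2.86×10⁻¹³ W
In dBm: 10 log₁₀(2.86×10⁻¹³ / 10⁻³) = −95.4 dBm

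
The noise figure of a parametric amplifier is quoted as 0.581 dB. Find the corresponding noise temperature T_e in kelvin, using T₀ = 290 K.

F = 10^(0.581/10) = 1.14314
T_e = (F − 1)·T₀ = (1.14314 − 1) × 290 = 41.5 K

41.5 K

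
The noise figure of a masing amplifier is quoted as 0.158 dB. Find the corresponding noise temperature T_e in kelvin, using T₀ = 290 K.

10.7 K

F = 10^(0.158/10) = 1.03705
T_e = (F − 1)·T₀ = (1.03705 − 1) × 290 = 10.7 K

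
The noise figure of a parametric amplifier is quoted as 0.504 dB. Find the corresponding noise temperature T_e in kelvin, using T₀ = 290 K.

F = 10^(0.504/10) = 1.12305
T_e = (F − 1)·T₀ = (1.12305 − 1) × 290 = 35.7 K

35.7 K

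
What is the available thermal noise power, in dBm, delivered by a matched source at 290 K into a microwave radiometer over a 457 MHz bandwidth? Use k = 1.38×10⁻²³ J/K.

−87.4 dBm

P_n = kTB = 1.38×10⁻²³ × 290 × 4.57×10⁸ = 1.83×10⁻¹² W
In dBm: 10 log₁₀(1.83×10⁻¹² / 10⁻³) = −87.4 dBm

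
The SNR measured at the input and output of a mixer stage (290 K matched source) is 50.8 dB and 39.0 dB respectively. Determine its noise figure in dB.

11.8 dB

NF (dB) = SNR_in(dB) − SNR_out(dB) when the source is at T₀
NF = 50.8 − 39.0 = 11.8 dB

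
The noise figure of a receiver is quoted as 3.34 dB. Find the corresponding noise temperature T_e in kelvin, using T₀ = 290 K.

336 K

F = 10^(3.34/10) = 2.15774
T_e = (F − 1)·T₀ = (2.15774 − 1) × 290 = 336 K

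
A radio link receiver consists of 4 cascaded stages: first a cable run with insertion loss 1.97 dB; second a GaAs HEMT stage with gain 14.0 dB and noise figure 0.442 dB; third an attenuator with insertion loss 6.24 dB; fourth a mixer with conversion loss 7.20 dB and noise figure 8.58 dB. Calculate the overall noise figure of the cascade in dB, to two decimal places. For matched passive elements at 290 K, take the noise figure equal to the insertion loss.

Convert to linear (a loss of L dB is a gain of −L dB): F_i = 10^(NF_i/10), G_i = 10^(G_i,dB/10)
  Stage 1: F_1 = 10^(1.97/10) = 1.574, G_1 = 10^(−1.97/10) = 0.6353
  Stage 2: F_2 = 10^(0.442/10) = 1.107, G_2 = 10^(14.0/10) = 25.12
  Stage 3: F_3 = 10^(6.24/10) = 4.207, G_3 = 10^(−6.24/10) = 0.2377
  Stage 4: F_4 = 10^(8.58/10) = 7.211, G_4 = 10^(−7.20/10) = 0.1905
Friis cascade:
  F = 1.574 + (1.107 − 1)/0.6353 + (4.207 − 1)/15.96 + (7.211 − 1)/3.793 = 3.581
NF = 10 log₁₀(3.581) = 5.54 dB

5.54 dB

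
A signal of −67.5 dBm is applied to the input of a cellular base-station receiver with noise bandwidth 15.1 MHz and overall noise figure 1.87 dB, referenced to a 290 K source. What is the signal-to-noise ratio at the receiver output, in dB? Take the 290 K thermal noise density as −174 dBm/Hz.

32.8 dB

Noise floor: N = −174 + 10 log₁₀(B) + NF
10 log₁₀(1.51×10⁷) = 71.79 dB
N = −174 + 71.79 + 1.87 = −100.34 dBm
SNR = P_sig − N = −67.5 − (−100.34) = 32.84 dB → 32.8 dB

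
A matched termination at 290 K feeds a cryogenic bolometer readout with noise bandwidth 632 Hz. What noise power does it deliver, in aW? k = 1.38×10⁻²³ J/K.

P_n = kTB = 1.38×10⁻²³ × 290 × 6.32×10² = 2.53×10⁻¹⁸ W = 2.53 aW

2.53 aW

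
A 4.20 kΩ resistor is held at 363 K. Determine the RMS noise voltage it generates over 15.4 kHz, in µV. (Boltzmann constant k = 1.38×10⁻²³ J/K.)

V_n = √(4kTRB)
4kTRB = 4 × 1.38×10⁻²³ × 363 × 4.20×10³ × 1.54×10⁴ = 1.30×10⁻¹² V²
V_n = √(1.30×10⁻¹²) = 1.14×10⁻⁶ V = 1.14 µV

1.14 µV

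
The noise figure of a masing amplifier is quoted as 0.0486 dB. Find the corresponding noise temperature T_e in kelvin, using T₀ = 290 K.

F = 10^(0.0486/10) = 1.01125
T_e = (F − 1)·T₀ = (1.01125 − 1) × 290 = 3.26 K

3.26 K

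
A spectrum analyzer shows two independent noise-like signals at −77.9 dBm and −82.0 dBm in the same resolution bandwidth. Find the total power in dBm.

−76.5 dBm

Convert to linear, add, convert back:
P₁ = 1.62×10⁻¹¹ W, P₂ = 6.31×10⁻¹² W
P_tot = 2.25×10⁻¹¹ W → 10 log₁₀(P_tot / 10⁻³) = −76.5 dBm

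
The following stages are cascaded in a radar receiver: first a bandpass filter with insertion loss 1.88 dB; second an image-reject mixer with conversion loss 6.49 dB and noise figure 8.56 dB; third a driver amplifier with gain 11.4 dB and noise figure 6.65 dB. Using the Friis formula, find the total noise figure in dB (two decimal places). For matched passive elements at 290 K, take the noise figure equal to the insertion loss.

Convert to linear (a loss of L dB is a gain of −L dB): F_i = 10^(NF_i/10), G_i = 10^(G_i,dB/10)
  Stage 1: F_1 = 10^(1.88/10) = 1.542, G_1 = 10^(−1.88/10) = 0.6486
  Stage 2: F_2 = 10^(8.56/10) = 7.178, G_2 = 10^(−6.49/10) = 0.2244
  Stage 3: F_3 = 10^(6.65/10) = 4.624, G_3 = 10^(11.4/10) = 13.80
Friis cascade:
  F = 1.542 + (7.178 − 1)/0.6486 + (4.624 − 1)/0.1455 = 35.96
NF = 10 log₁₀(35.96) = 15.56 dB

15.56 dB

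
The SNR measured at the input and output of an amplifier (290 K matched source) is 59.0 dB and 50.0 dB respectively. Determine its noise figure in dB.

9.0 dB

NF (dB) = SNR_in(dB) − SNR_out(dB) when the source is at T₀
NF = 59.0 − 50.0 = 9.0 dB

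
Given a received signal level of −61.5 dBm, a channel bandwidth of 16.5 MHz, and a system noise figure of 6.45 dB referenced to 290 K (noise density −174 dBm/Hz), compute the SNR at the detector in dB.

Noise floor: N = −174 + 10 log₁₀(B) + NF
10 log₁₀(1.65×10⁷) = 72.17 dB
N = −174 + 72.17 + 6.45 = −95.38 dBm
SNR = P_sig − N = −61.5 − (−95.38) = 33.88 dB → 33.9 dB

33.9 dB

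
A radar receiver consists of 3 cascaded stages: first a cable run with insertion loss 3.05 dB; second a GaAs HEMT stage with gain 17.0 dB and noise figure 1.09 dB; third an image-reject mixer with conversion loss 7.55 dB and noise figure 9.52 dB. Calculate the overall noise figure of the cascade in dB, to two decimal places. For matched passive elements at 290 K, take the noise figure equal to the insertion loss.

4.65 dB

Convert to linear (a loss of L dB is a gain of −L dB): F_i = 10^(NF_i/10), G_i = 10^(G_i,dB/10)
  Stage 1: F_1 = 10^(3.05/10) = 2.018, G_1 = 10^(−3.05/10) = 0.4955
  Stage 2: F_2 = 10^(1.09/10) = 1.285, G_2 = 10^(17.0/10) = 50.12
  Stage 3: F_3 = 10^(9.52/10) = 8.954, G_3 = 10^(−7.55/10) = 0.1758
Friis cascade:
  F = 2.018 + (1.285 − 1)/0.4955 + (8.954 − 1)/24.83 = 2.914
NF = 10 log₁₀(2.914) = 4.65 dB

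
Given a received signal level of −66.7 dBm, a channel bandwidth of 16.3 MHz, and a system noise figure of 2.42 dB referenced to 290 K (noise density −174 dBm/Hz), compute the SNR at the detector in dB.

32.8 dB

Noise floor: N = −174 + 10 log₁₀(B) + NF
10 log₁₀(1.63×10⁷) = 72.12 dB
N = −174 + 72.12 + 2.42 = −99.46 dBm
SNR = P_sig − N = −66.7 − (−99.46) = 32.76 dB → 32.8 dB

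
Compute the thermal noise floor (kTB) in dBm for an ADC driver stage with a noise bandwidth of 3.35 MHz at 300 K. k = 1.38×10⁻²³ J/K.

−108.6 dBm

P_n = kTB = 1.38×10⁻²³ × 300 × 3.35×10⁶ = 1.39×10⁻¹⁴ W
In dBm: 10 log₁₀(1.39×10⁻¹⁴ / 10⁻³) = −108.6 dBm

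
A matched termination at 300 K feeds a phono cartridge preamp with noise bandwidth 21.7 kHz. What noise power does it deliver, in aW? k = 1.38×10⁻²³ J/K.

89.8 aW

P_n = kTB = 1.38×10⁻²³ × 300 × 2.17×10⁴ = 8.98×10⁻¹⁷ W = 89.8 aW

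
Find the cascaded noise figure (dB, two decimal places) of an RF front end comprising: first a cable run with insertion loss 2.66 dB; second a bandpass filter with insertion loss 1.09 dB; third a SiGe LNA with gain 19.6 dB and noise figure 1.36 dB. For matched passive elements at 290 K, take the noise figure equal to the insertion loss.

5.11 dB

Convert to linear (a loss of L dB is a gain of −L dB): F_i = 10^(NF_i/10), G_i = 10^(G_i,dB/10)
  Stage 1: F_1 = 10^(2.66/10) = 1.845, G_1 = 10^(−2.66/10) = 0.5420
  Stage 2: F_2 = 10^(1.09/10) = 1.285, G_2 = 10^(−1.09/10) = 0.7780
  Stage 3: F_3 = 10^(1.36/10) = 1.368, G_3 = 10^(19.6/10) = 91.20
Friis cascade:
  F = 1.845 + (1.285 − 1)/0.5420 + (1.368 − 1)/0.4217 = 3.243
NF = 10 log₁₀(3.243) = 5.11 dB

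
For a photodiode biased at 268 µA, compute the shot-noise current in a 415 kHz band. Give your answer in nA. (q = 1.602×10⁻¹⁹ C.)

I_n = √(2qI·B)
2qI·B = 2 × 1.602×10⁻¹⁹ × 2.68×10⁻⁴ × 4.15×10⁵ = 3.56×10⁻¹⁷ A²
I_n = √(3.56×10⁻¹⁷) = 5.97×10⁻⁹ A = 5.97 nA

5.97 nA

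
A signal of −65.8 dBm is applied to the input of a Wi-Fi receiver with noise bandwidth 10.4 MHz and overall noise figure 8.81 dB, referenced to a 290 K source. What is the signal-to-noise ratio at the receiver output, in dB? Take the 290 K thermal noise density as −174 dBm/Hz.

29.2 dB

Noise floor: N = −174 + 10 log₁₀(B) + NF
10 log₁₀(1.04×10⁷) = 70.17 dB
N = −174 + 70.17 + 8.81 = −95.02 dBm
SNR = P_sig − N = −65.8 − (−95.02) = 29.22 dB → 29.2 dB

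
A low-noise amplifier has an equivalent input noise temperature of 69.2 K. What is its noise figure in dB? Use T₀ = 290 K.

F = 1 + T_e/T₀ = 1 + 69.2/290 = 1.23862
NF = 10 log₁₀(1.23862) = 0.929 dB

0.929 dB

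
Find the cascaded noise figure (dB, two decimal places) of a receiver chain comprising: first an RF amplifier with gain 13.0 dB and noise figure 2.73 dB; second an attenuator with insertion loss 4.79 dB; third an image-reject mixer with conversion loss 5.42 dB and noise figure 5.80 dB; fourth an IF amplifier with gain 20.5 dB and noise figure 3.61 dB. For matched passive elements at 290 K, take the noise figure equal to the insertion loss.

Convert to linear (a loss of L dB is a gain of −L dB): F_i = 10^(NF_i/10), G_i = 10^(G_i,dB/10)
  Stage 1: F_1 = 10^(2.73/10) = 1.875, G_1 = 10^(13.0/10) = 19.95
  Stage 2: F_2 = 10^(4.79/10) = 3.013, G_2 = 10^(−4.79/10) = 0.3319
  Stage 3: F_3 = 10^(5.80/10) = 3.802, G_3 = 10^(−5.42/10) = 0.2871
  Stage 4: F_4 = 10^(3.61/10) = 2.296, G_4 = 10^(20.5/10) = 112.2
Friis cascade:
  F = 1.875 + (3.013 − 1)/19.95 + (3.802 − 1)/6.622 + (2.296 − 1)/1.901 = 3.081
NF = 10 log₁₀(3.081) = 4.89 dB

4.89 dB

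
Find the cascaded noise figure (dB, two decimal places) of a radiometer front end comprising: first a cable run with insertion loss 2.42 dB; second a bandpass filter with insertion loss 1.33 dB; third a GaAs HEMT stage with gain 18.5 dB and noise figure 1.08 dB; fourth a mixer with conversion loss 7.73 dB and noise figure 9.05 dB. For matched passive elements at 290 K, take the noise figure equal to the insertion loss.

5.15 dB

Convert to linear (a loss of L dB is a gain of −L dB): F_i = 10^(NF_i/10), G_i = 10^(G_i,dB/10)
  Stage 1: F_1 = 10^(2.42/10) = 1.746, G_1 = 10^(−2.42/10) = 0.5728
  Stage 2: F_2 = 10^(1.33/10) = 1.358, G_2 = 10^(−1.33/10) = 0.7362
  Stage 3: F_3 = 10^(1.08/10) = 1.282, G_3 = 10^(18.5/10) = 70.79
  Stage 4: F_4 = 10^(9.05/10) = 8.035, G_4 = 10^(−7.73/10) = 0.1687
Friis cascade:
  F = 1.746 + (1.358 − 1)/0.5728 + (1.282 − 1)/0.4217 + (8.035 − 1)/29.85 = 3.277
NF = 10 log₁₀(3.277) = 5.15 dB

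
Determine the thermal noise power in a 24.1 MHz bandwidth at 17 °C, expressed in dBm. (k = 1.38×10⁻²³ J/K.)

−100.2 dBm

T = 17 °C + 273.15 = 290.15 K
P_n = kTB = 1.38×10⁻²³ × 290.15 × 2.41×10⁷ = 9.65×10⁻¹⁴ W
In dBm: 10 log₁₀(9.65×10⁻¹⁴ / 10⁻³) = −100.2 dBm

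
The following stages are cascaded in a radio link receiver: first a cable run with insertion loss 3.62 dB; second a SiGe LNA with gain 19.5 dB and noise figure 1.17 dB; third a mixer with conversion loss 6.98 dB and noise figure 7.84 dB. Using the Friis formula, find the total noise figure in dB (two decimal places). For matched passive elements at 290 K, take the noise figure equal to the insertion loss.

4.98 dB

Convert to linear (a loss of L dB is a gain of −L dB): F_i = 10^(NF_i/10), G_i = 10^(G_i,dB/10)
  Stage 1: F_1 = 10^(3.62/10) = 2.301, G_1 = 10^(−3.62/10) = 0.4345
  Stage 2: F_2 = 10^(1.17/10) = 1.309, G_2 = 10^(19.5/10) = 89.13
  Stage 3: F_3 = 10^(7.84/10) = 6.081, G_3 = 10^(−6.98/10) = 0.2004
Friis cascade:
  F = 2.301 + (1.309 − 1)/0.4345 + (6.081 − 1)/38.73 = 3.144
NF = 10 log₁₀(3.144) = 4.98 dB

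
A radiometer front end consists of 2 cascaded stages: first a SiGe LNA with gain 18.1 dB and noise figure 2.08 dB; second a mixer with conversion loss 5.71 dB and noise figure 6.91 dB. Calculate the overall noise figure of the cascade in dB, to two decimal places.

Convert to linear (a loss of L dB is a gain of −L dB): F_i = 10^(NF_i/10), G_i = 10^(G_i,dB/10)
  Stage 1: F_1 = 10^(2.08/10) = 1.614, G_1 = 10^(18.1/10) = 64.57
  Stage 2: F_2 = 10^(6.91/10) = 4.909, G_2 = 10^(−5.71/10) = 0.2685
Friis cascade:
  F = 1.614 + (4.909 − 1)/64.57 = 1.675
NF = 10 log₁₀(1.675) = 2.24 dB

2.24 dB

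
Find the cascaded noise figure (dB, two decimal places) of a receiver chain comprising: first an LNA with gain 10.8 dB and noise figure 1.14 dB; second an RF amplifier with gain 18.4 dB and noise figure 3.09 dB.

Convert to linear (a loss of L dB is a gain of −L dB): F_i = 10^(NF_i/10), G_i = 10^(G_i,dB/10)
  Stage 1: F_1 = 10^(1.14/10) = 1.300, G_1 = 10^(10.8/10) = 12.02
  Stage 2: F_2 = 10^(3.09/10) = 2.037, G_2 = 10^(18.4/10) = 69.18
Friis cascade:
  F = 1.300 + (2.037 − 1)/12.02 = 1.386
NF = 10 log₁₀(1.386) = 1.42 dB

1.42 dB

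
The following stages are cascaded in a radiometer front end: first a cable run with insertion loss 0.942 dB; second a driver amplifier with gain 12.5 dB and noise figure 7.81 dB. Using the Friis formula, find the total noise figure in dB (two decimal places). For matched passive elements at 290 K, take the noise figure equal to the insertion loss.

8.75 dB

Convert to linear (a loss of L dB is a gain of −L dB): F_i = 10^(NF_i/10), G_i = 10^(G_i,dB/10)
  Stage 1: F_1 = 10^(0.942/10) = 1.242, G_1 = 10^(−0.942/10) = 0.8050
  Stage 2: F_2 = 10^(7.81/10) = 6.039, G_2 = 10^(12.5/10) = 17.78
Friis cascade:
  F = 1.242 + (6.039 − 1)/0.8050 = 7.502
NF = 10 log₁₀(7.502) = 8.75 dB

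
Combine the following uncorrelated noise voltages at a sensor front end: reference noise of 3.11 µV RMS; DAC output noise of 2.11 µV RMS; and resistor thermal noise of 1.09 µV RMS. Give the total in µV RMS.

3.91 µV

Uncorrelated sources add in power (mean-square): V_tot = √(ΣV_i²)
V_tot = √[(3.11×10⁻⁶)² + (2.11×10⁻⁶)² + (1.09×10⁻⁶)²] = 3.91×10⁻⁶ V = 3.91 µV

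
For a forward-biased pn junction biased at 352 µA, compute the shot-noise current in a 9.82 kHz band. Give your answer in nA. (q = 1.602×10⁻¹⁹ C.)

1.05 nA

I_n = √(2qI·B)
2qI·B = 2 × 1.602×10⁻¹⁹ × 3.52×10⁻⁴ × 9.82×10³ = 1.11×10⁻¹⁸ A²
I_n = √(1.11×10⁻¹⁸) = 1.05×10⁻⁹ A = 1.05 nA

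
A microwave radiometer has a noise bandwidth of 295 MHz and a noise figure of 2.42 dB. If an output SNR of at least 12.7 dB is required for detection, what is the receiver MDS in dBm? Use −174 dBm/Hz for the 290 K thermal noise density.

−74.2 dBm

Sensitivity = −174 + 10 log₁₀(B) + NF + SNR_min
= −174 + 84.7 + 2.42 + 12.7
= −74.18 dBm → −74.2 dBm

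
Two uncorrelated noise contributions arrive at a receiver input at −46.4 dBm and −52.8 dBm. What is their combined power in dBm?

−45.5 dBm

Convert to linear, add, convert back:
P₁ = 2.29×10⁻⁸ W, P₂ = 5.25×10⁻⁹ W
P_tot = 2.82×10⁻⁸ W → 10 log₁₀(P_tot / 10⁻³) = −45.5 dBm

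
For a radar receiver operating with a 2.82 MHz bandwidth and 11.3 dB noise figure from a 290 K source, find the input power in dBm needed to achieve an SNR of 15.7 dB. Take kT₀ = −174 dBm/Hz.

Sensitivity = −174 + 10 log₁₀(B) + NF + SNR_min
= −174 + 64.5 + 11.3 + 15.7
= −82.5 dBm → −82.5 dBm

−82.5 dBm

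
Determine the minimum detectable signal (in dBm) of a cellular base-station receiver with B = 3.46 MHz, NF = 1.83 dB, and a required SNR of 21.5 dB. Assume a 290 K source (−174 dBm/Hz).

Sensitivity = −174 + 10 log₁₀(B) + NF + SNR_min
= −174 + 65.39 + 1.83 + 21.5
= −85.28 dBm → −85.3 dBm

−85.3 dBm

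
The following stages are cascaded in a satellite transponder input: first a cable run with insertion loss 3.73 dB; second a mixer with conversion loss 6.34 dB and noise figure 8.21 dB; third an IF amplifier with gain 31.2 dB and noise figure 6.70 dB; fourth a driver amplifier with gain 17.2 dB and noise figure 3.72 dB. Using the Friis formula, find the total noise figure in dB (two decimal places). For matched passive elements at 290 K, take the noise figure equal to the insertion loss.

Convert to linear (a loss of L dB is a gain of −L dB): F_i = 10^(NF_i/10), G_i = 10^(G_i,dB/10)
  Stage 1: F_1 = 10^(3.73/10) = 2.360, G_1 = 10^(−3.73/10) = 0.4236
  Stage 2: F_2 = 10^(8.21/10) = 6.622, G_2 = 10^(−6.34/10) = 0.2323
  Stage 3: F_3 = 10^(6.70/10) = 4.677, G_3 = 10^(31.2/10) = 1318
  Stage 4: F_4 = 10^(3.72/10) = 2.355, G_4 = 10^(17.2/10) = 52.48
Friis cascade:
  F = 2.360 + (6.622 − 1)/0.4236 + (4.677 − 1)/0.09840 + (2.355 − 1)/129.7 = 53.01
NF = 10 log₁₀(53.01) = 17.24 dB

17.24 dB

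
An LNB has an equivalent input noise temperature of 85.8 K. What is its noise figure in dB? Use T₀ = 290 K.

1.13 dB

F = 1 + T_e/T₀ = 1 + 85.8/290 = 1.29586
NF = 10 log₁₀(1.29586) = 1.13 dB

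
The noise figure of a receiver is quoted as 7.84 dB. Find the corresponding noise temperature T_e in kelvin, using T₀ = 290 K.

1474 K

F = 10^(7.84/10) = 6.08135
T_e = (F − 1)·T₀ = (6.08135 − 1) × 290 = 1474 K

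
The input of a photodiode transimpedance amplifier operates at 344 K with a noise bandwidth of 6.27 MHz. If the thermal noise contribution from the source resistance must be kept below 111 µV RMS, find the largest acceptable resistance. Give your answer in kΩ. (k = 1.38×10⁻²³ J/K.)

Johnson–Nyquist: V_n = √(4kTRB) ⇒ R = V_n² / (4kTB)
4kTB = 4 × 1.38×10⁻²³ × 344 × 6.27×10⁶ = 1.19×10⁻¹³
R = (1.11×10⁻⁴)² / 1.19×10⁻¹³ = 1.03×10⁵ Ω = 103 kΩ

103 kΩ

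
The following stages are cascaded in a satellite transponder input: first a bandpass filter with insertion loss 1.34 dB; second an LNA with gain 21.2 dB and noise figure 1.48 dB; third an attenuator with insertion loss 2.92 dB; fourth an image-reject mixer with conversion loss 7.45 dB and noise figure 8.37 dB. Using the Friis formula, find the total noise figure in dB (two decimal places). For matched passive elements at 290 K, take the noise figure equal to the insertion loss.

Convert to linear (a loss of L dB is a gain of −L dB): F_i = 10^(NF_i/10), G_i = 10^(G_i,dB/10)
  Stage 1: F_1 = 10^(1.34/10) = 1.361, G_1 = 10^(−1.34/10) = 0.7345
  Stage 2: F_2 = 10^(1.48/10) = 1.406, G_2 = 10^(21.2/10) = 131.8
  Stage 3: F_3 = 10^(2.92/10) = 1.959, G_3 = 10^(−2.92/10) = 0.5105
  Stage 4: F_4 = 10^(8.37/10) = 6.871, G_4 = 10^(−7.45/10) = 0.1799
Friis cascade:
  F = 1.361 + (1.406 − 1)/0.7345 + (1.959 − 1)/96.83 + (6.871 − 1)/49.43 = 2.043
NF = 10 log₁₀(2.043) = 3.10 dB

3.10 dB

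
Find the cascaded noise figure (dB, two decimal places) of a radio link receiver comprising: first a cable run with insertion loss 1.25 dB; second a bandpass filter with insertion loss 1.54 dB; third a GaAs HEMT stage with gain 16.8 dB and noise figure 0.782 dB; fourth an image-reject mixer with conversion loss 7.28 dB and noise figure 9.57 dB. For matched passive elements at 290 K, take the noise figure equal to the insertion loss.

Convert to linear (a loss of L dB is a gain of −L dB): F_i = 10^(NF_i/10), G_i = 10^(G_i,dB/10)
  Stage 1: F_1 = 10^(1.25/10) = 1.334, G_1 = 10^(−1.25/10) = 0.7499
  Stage 2: F_2 = 10^(1.54/10) = 1.426, G_2 = 10^(−1.54/10) = 0.7015
  Stage 3: F_3 = 10^(0.782/10) = 1.197, G_3 = 10^(16.8/10) = 47.86
  Stage 4: F_4 = 10^(9.57/10) = 9.057, G_4 = 10^(−7.28/10) = 0.1871
Friis cascade:
  F = 1.334 + (1.426 − 1)/0.7499 + (1.197 − 1)/0.5260 + (9.057 − 1)/25.18 = 2.596
NF = 10 log₁₀(2.596) = 4.14 dB

4.14 dB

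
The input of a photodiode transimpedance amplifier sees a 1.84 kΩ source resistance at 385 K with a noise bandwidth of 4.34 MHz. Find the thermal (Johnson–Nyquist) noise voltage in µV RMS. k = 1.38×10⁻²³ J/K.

V_n = √(4kTRB)
4kTRB = 4 × 1.38×10⁻²³ × 385 × 1.84×10³ × 4.34×10⁶ = 1.70×10⁻¹⁰ V²
V_n = √(1.70×10⁻¹⁰) = 1.30×10⁻⁵ V = 13.0 µV

13.0 µV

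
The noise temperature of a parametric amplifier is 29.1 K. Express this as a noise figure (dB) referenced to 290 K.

F = 1 + T_e/T₀ = 1 + 29.1/290 = 1.10034
NF = 10 log₁₀(1.10034) = 0.415 dB

0.415 dB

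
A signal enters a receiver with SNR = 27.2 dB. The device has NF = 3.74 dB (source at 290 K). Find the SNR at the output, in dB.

By definition F = SNR_in/SNR_out, so in dB: SNR_out = SNR_in − NF
SNR_out = 27.2 − 3.74 = 23.46 dB

23.46 dB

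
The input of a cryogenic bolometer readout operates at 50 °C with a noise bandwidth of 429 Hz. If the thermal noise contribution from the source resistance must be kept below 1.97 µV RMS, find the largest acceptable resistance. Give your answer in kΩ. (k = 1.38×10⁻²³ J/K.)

507 kΩ

T = 50 °C + 273.15 = 323.15 K
Johnson–Nyquist: V_n = √(4kTRB) ⇒ R = V_n² / (4kTB)
4kTB = 4 × 1.38×10⁻²³ × 323.15 × 4.29×10² = 7.65×10⁻¹⁸
R = (1.97×10⁻⁶)² / 7.65×10⁻¹⁸ = 5.07×10⁵ Ω = 507 kΩ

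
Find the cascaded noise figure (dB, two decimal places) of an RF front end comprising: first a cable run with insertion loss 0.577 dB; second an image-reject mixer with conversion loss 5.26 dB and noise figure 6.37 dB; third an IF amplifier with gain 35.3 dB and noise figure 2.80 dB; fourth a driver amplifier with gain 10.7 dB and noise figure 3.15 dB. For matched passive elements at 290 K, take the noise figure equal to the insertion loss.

9.26 dB

Convert to linear (a loss of L dB is a gain of −L dB): F_i = 10^(NF_i/10), G_i = 10^(G_i,dB/10)
  Stage 1: F_1 = 10^(0.577/10) = 1.142, G_1 = 10^(−0.577/10) = 0.8756
  Stage 2: F_2 = 10^(6.37/10) = 4.335, G_2 = 10^(−5.26/10) = 0.2979
  Stage 3: F_3 = 10^(2.80/10) = 1.905, G_3 = 10^(35.3/10) = 3388
  Stage 4: F_4 = 10^(3.15/10) = 2.065, G_4 = 10^(10.7/10) = 11.75
Friis cascade:
  F = 1.142 + (4.335 − 1)/0.8756 + (1.905 − 1)/0.2608 + (2.065 − 1)/883.7 = 8.424
NF = 10 log₁₀(8.424) = 9.26 dB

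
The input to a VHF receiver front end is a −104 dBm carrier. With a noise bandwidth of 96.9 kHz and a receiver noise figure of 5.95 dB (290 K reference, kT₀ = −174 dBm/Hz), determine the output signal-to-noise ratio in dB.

Noise floor: N = −174 + 10 log₁₀(B) + NF
10 log₁₀(9.69×10⁴) = 49.86 dB
N = −174 + 49.86 + 5.95 = −118.19 dBm
SNR = P_sig − N = −104 − (−118.19) = 14.19 dB → 14.2 dB

14.2 dB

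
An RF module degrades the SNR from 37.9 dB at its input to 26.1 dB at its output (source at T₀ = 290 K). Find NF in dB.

11.8 dB

NF (dB) = SNR_in(dB) − SNR_out(dB) when the source is at T₀
NF = 37.9 − 26.1 = 11.8 dB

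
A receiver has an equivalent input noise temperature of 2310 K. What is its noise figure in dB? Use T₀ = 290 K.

9.53 dB

F = 1 + T_e/T₀ = 1 + 2310/290 = 8.96552
NF = 10 log₁₀(8.96552) = 9.53 dB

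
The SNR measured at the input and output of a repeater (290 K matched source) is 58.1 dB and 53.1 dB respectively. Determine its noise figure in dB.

NF (dB) = SNR_in(dB) − SNR_out(dB) when the source is at T₀
NF = 58.1 − 53.1 = 5.0 dB

5.0 dB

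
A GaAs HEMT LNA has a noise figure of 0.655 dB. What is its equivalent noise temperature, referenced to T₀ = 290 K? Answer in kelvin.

F = 10^(0.655/10) = 1.16279
T_e = (F − 1)·T₀ = (1.16279 − 1) × 290 = 47.2 K

47.2 K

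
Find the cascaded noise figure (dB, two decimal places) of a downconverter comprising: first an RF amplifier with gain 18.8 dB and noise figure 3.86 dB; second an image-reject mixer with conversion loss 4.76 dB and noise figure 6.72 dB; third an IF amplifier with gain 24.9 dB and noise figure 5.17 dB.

4.10 dB

Convert to linear (a loss of L dB is a gain of −L dB): F_i = 10^(NF_i/10), G_i = 10^(G_i,dB/10)
  Stage 1: F_1 = 10^(3.86/10) = 2.432, G_1 = 10^(18.8/10) = 75.86
  Stage 2: F_2 = 10^(6.72/10) = 4.699, G_2 = 10^(−4.76/10) = 0.3342
  Stage 3: F_3 = 10^(5.17/10) = 3.289, G_3 = 10^(24.9/10) = 309.0
Friis cascade:
  F = 2.432 + (4.699 − 1)/75.86 + (3.289 − 1)/25.35 = 2.571
NF = 10 log₁₀(2.571) = 4.10 dB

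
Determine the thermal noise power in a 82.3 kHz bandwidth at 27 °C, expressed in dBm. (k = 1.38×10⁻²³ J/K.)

T = 27 °C + 273.15 = 300.15 K
P_n = kTB = 1.38×10⁻²³ × 300.15 × 8.23×10⁴ = 3.41×10⁻¹⁶ W
In dBm: 10 log₁₀(3.41×10⁻¹⁶ / 10⁻³) = −124.7 dBm

−124.7 dBm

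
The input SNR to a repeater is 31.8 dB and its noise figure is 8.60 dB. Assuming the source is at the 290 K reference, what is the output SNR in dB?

23.20 dB

By definition F = SNR_in/SNR_out, so in dB: SNR_out = SNR_in − NF
SNR_out = 31.8 − 8.60 = 23.20 dB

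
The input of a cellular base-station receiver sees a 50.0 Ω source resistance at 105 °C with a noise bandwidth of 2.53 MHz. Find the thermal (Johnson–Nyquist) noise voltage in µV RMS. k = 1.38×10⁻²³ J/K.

1.62 µV

T = 105 °C + 273.15 = 378.15 K
V_n = √(4kTRB)
4kTRB = 4 × 1.38×10⁻²³ × 378.15 × 5.00×10¹ × 2.53×10⁶ = 2.64×10⁻¹² V²
V_n = √(2.64×10⁻¹²) = 1.62×10⁻⁶ V = 1.62 µV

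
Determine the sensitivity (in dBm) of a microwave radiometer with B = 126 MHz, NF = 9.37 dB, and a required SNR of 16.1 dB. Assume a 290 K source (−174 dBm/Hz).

Sensitivity = −174 + 10 log₁₀(B) + NF + SNR_min
= −174 + 81 + 9.37 + 16.1
= −67.53 dBm → −67.5 dBm

−67.5 dBm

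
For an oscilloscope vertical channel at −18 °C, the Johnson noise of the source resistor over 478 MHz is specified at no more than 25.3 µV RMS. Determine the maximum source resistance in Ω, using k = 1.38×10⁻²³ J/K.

95.1 Ω

T = −18 °C + 273.15 = 255.15 K
Johnson–Nyquist: V_n = √(4kTRB) ⇒ R = V_n² / (4kTB)
4kTB = 4 × 1.38×10⁻²³ × 255.15 × 4.78×10⁸ = 6.73×10⁻¹²
R = (2.53×10⁻⁵)² / 6.73×10⁻¹² = 9.51×10¹ Ω = 95.1 Ω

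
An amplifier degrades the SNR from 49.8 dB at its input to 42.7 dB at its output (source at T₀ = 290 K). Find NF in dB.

7.1 dB

NF (dB) = SNR_in(dB) − SNR_out(dB) when the source is at T₀
NF = 49.8 − 42.7 = 7.1 dB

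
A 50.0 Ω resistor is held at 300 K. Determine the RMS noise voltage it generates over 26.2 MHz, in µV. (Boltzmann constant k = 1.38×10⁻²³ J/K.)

4.66 µV

V_n = √(4kTRB)
4kTRB = 4 × 1.38×10⁻²³ × 300 × 5.00×10¹ × 2.62×10⁷ = 2.17×10⁻¹¹ V²
V_n = √(2.17×10⁻¹¹) = 4.66×10⁻⁶ V = 4.66 µV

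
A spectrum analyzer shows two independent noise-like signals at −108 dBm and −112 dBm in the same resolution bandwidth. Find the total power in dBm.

Convert to linear, add, convert back:
P₁ = 1.58×10⁻¹⁴ W, P₂ = 6.31×10⁻¹⁵ W
P_tot = 2.22×10⁻¹⁴ W → 10 log₁₀(P_tot / 10⁻³) = −106.5 dBm

−106.5 dBm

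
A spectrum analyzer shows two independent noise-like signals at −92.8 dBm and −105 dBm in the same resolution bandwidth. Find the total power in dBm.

Convert to linear, add, convert back:
P₁ = 5.25×10⁻¹³ W, P₂ = 3.16×10⁻¹⁴ W
P_tot = 5.56×10⁻¹³ W → 10 log₁₀(P_tot / 10⁻³) = −92.5 dBm

−92.5 dBm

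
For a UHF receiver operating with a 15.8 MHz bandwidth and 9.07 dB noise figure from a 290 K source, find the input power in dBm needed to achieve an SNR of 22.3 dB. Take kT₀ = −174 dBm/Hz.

Sensitivity = −174 + 10 log₁₀(B) + NF + SNR_min
= −174 + 71.99 + 9.07 + 22.3
= −70.64 dBm → −70.6 dBm

−70.6 dBm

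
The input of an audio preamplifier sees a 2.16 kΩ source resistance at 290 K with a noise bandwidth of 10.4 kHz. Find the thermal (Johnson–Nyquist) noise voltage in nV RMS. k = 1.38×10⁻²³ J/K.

600 nV

V_n = √(4kTRB)
4kTRB = 4 × 1.38×10⁻²³ × 290 × 2.16×10³ × 1.04×10⁴ = 3.60×10⁻¹³ V²
V_n = √(3.60×10⁻¹³) = 6.00×10⁻⁷ V = 600 nV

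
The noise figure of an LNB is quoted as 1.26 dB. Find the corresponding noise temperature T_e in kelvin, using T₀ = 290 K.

97.6 K

F = 10^(1.26/10) = 1.3366
T_e = (F − 1)·T₀ = (1.3366 − 1) × 290 = 97.6 K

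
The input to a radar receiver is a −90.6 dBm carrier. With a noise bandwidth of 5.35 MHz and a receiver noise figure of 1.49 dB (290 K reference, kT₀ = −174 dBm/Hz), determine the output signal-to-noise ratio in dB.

Noise floor: N = −174 + 10 log₁₀(B) + NF
10 log₁₀(5.35×10⁶) = 67.28 dB
N = −174 + 67.28 + 1.49 = −105.23 dBm
SNR = P_sig − N = −90.6 − (−105.23) = 14.63 dB → 14.6 dB

14.6 dB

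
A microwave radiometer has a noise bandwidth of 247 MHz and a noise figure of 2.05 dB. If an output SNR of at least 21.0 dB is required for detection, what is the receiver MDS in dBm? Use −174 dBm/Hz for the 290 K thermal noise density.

Sensitivity = −174 + 10 log₁₀(B) + NF + SNR_min
= −174 + 83.93 + 2.05 + 21.0
= −67.02 dBm → −67.0 dBm

−67.0 dBm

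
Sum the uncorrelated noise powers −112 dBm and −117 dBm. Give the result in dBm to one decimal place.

−110.8 dBm

Convert to linear, add, convert back:
P₁ = 6.31×10⁻¹⁵ W, P₂ = 2.00×10⁻¹⁵ W
P_tot = 8.30×10⁻¹⁵ W → 10 log₁₀(P_tot / 10⁻³) = −110.8 dBm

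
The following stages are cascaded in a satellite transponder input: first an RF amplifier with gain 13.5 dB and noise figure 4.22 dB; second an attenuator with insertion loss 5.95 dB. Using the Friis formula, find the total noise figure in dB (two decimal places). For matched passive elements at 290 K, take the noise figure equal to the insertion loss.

Convert to linear (a loss of L dB is a gain of −L dB): F_i = 10^(NF_i/10), G_i = 10^(G_i,dB/10)
  Stage 1: F_1 = 10^(4.22/10) = 2.642, G_1 = 10^(13.5/10) = 22.39
  Stage 2: F_2 = 10^(5.95/10) = 3.936, G_2 = 10^(−5.95/10) = 0.2541
Friis cascade:
  F = 2.642 + (3.936 − 1)/22.39 = 2.774
NF = 10 log₁₀(2.774) = 4.43 dB

4.43 dB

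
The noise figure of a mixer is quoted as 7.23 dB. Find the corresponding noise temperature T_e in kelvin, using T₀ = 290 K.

F = 10^(7.23/10) = 5.28445
T_e = (F − 1)·T₀ = (5.28445 − 1) × 290 = 1242 K

1242 K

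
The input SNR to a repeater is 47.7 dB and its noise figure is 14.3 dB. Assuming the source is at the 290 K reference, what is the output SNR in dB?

33.4 dB

By definition F = SNR_in/SNR_out, so in dB: SNR_out = SNR_in − NF
SNR_out = 47.7 − 14.3 = 33.4 dB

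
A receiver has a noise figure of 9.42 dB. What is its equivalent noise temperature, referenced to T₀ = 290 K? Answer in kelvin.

2247 K

F = 10^(9.42/10) = 8.74984
T_e = (F − 1)·T₀ = (8.74984 − 1) × 290 = 2247 K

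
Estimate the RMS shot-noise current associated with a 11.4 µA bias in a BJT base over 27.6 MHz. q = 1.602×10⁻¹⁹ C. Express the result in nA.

10.0 nA

I_n = √(2qI·B)
2qI·B = 2 × 1.602×10⁻¹⁹ × 1.14×10⁻⁵ × 2.76×10⁷ = 1.01×10⁻¹⁶ A²
I_n = √(1.01×10⁻¹⁶) = 1.00×10⁻⁸ A = 10.0 nA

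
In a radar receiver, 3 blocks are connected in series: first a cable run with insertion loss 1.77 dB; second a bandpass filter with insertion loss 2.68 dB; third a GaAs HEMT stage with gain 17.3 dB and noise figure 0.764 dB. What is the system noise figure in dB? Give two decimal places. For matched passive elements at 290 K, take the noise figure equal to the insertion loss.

Convert to linear (a loss of L dB is a gain of −L dB): F_i = 10^(NF_i/10), G_i = 10^(G_i,dB/10)
  Stage 1: F_1 = 10^(1.77/10) = 1.503, G_1 = 10^(−1.77/10) = 0.6653
  Stage 2: F_2 = 10^(2.68/10) = 1.854, G_2 = 10^(−2.68/10) = 0.5395
  Stage 3: F_3 = 10^(0.764/10) = 1.192, G_3 = 10^(17.3/10) = 53.70
Friis cascade:
  F = 1.503 + (1.854 − 1)/0.6653 + (1.192 − 1)/0.3589 = 3.322
NF = 10 log₁₀(3.322) = 5.21 dB

5.21 dB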